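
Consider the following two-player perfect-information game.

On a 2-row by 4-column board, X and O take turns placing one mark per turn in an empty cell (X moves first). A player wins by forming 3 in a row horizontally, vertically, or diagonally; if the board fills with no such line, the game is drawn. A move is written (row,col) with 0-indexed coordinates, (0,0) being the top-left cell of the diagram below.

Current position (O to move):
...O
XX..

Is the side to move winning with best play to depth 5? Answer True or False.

ply 1, O at ...O/XX.. | (0,0)=-1→O..O/XX..; (0,1)=-1→.O.O/XX..; (0,2)=-1→..OO/XX..; (1,2)=+0→...O/XXO.*; (1,3)=-1→...O/XX.O
ply 2, X at ...O/XXO. | (0,0)=+0→X..O/XXO.*; (0,1)=+0→.X.O/XXO.; (0,2)=+0→..XO/XXO.; (1,3)=+0→...O/XXOX
ply 3, O at X..O/XXO. | (0,1)=+0→XO.O/XXO.*; (0,2)=+0→X.OO/XXO.; (1,3)=+0→X..O/XXOO
ply 4, X at XO.O/XXO. | (0,2)=+0→XOXO/XXO.*; (1,3)=-1→XO.O/XXOX
ply 5, O at XOXO/XXO. | (1,3)=+0→XOXO/XXOO*
ply 6: XOXO/XXOO is terminal +0 (X); from ...O/XX.. depth 5

O winning at [...O/XX..]: False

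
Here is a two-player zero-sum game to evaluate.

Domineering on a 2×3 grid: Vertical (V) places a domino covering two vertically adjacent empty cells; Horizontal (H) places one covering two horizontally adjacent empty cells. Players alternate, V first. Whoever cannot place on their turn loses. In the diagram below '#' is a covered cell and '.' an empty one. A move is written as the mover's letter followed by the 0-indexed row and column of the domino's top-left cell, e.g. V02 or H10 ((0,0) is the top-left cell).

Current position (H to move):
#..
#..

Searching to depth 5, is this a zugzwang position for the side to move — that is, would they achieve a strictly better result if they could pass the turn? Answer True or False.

[#../#..] H move#1: H01:+1/###/#..*, H11:+1/#../###
[###/#..] end (terminal -1, V#2); searched #../#.. to 5
pass branch (V moves first from the same position):
  | [#../#..] V move#1: V01:+1/##./##.*, V02:+1/#.#/#.#
  | [##./##.] end (terminal -1, H#2); searched #../#.. to 5
H moving scores +1; H passing scores -1

zugzwang(#../#.., H) = False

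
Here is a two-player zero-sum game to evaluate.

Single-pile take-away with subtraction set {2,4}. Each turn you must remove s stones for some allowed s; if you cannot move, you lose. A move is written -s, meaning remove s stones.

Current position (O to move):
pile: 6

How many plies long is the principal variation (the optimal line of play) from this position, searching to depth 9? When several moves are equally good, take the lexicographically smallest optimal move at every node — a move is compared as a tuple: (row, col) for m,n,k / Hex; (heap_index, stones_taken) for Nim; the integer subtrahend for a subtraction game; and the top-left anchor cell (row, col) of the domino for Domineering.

PV length from [6]: 2 plies

p1 O@[6]: -2[4]-1* -4[2]-1
p2 X@[4]: -2[2]-1 -4[0]+1*
p3 O@[0] terminal -1; root [6] d9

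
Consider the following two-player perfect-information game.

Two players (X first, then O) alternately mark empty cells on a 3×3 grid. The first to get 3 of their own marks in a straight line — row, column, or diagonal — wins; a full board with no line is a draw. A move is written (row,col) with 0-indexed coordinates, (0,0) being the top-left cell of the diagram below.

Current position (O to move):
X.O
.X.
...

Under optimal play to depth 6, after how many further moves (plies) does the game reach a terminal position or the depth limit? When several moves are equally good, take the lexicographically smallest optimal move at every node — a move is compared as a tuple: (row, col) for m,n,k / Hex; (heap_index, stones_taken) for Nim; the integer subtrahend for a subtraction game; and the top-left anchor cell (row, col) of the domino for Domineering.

PV length from [X.O/.X./...]: 6 plies

ply 1, O at X.O/.X./... | (0,1)=-1→XOO/.X./...; (1,0)=-1→X.O/OX./...; (1,2)=-1→X.O/.XO/...; (2,0)=-1→X.O/.X./O..; (2,1)=-1→X.O/.X./.O.; (2,2)=+0→X.O/.X./..O*
ply 2, X at X.O/.X./..O | (0,1)=-1→XXO/.X./..O; (1,0)=-1→X.O/XX./..O; (1,2)=+0→X.O/.XX/..O*; (2,0)=-1→X.O/.X./X.O; (2,1)=-1→X.O/.X./.XO
ply 3, O at X.O/.XX/..O | (0,1)=-1→XOO/.XX/..O; (1,0)=+0→X.O/OXX/..O*; (2,0)=-1→X.O/.XX/O.O; (2,1)=-1→X.O/.XX/.OO
ply 4, X at X.O/OXX/..O | (0,1)=+0→XXO/OXX/..O*; (2,0)=+0→X.O/OXX/X.O; (2,1)=+0→X.O/OXX/.XO
ply 5, O at XXO/OXX/..O | (2,0)=-1→XXO/OXX/O.O; (2,1)=+0→XXO/OXX/.OO*
ply 6, X at XXO/OXX/.OO | (2,0)=+0→XXO/OXX/XOO*
ply 7: XXO/OXX/XOO is terminal +0 (O); from X.O/.X./... depth 6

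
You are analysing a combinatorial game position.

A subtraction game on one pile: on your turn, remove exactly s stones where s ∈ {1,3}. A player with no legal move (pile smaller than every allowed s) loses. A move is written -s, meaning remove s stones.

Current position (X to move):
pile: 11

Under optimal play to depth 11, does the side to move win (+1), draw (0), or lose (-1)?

p1 X@[11]: -1[10]+1* -3[8]+1
p2 O@[10]: -1[9]-1* -3[7]-1
p3 X@[9]: -1[8]+1* -3[6]+1
p4 O@[8]: -1[7]-1* -3[5]-1
p5 X@[7]: -1[6]+1* -3[4]+1
p6 O@[6]: -1[5]-1* -3[3]-1
p7 X@[5]: -1[4]+1* -3[2]+1
p8 O@[4]: -1[3]-1* -3[1]-1
p9 X@[3]: -1[2]+1* -3[0]+1
p10 O@[2]: -1[1]-1*
p11 X@[1]: -1[0]+1*
p12 O@[0] terminal -1; root [11] d11

value(11, X) = +1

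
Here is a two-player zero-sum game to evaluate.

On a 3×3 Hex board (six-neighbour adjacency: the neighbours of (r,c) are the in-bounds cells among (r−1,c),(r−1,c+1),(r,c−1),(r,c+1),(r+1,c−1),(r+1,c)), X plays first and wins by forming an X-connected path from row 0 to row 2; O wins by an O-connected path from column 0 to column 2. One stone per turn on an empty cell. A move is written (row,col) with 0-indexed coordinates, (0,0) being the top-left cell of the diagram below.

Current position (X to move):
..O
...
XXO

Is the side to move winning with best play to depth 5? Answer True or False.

ply 1, X at ..O/.../XXO | (0,0)=-1→X.O/.../XXO; (0,1)=+1→.XO/.../XXO*; (1,0)=+1→..O/X../XXO; (1,1)=-1→..O/.X./XXO; (1,2)=-1→..O/..X/XXO
ply 2, O at .XO/.../XXO | (0,0)=-1→OXO/.../XXO*; (1,0)=-1→.XO/O../XXO; (1,1)=-1→.XO/.O./XXO; (1,2)=-1→.XO/..O/XXO
ply 3, X at OXO/.../XXO | (1,0)=+1→OXO/X../XXO*; (1,1)=+1→OXO/.X./XXO; (1,2)=+1→OXO/..X/XXO
ply 4: OXO/X../XXO is terminal -1 (O); from ..O/.../XXO depth 5

X winning at [..O/.../XXO]: True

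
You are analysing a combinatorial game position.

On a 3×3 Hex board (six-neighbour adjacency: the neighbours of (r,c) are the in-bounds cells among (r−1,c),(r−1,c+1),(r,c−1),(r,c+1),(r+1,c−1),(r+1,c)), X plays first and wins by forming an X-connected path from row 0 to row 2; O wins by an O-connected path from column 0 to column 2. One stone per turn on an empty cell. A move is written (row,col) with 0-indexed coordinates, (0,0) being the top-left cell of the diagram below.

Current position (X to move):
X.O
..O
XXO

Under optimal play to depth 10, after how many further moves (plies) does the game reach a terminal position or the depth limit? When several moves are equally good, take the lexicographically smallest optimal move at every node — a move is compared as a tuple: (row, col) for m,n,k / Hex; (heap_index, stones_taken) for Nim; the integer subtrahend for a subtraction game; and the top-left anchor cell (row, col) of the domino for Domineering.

PV length from [X.O/..O/XXO]: 3 plies

[X.O/..O/XXO] X move#1: (0,1):+1/XXO/..O/XXO*, (1,0):+1/X.O/X.O/XXO, (1,1):+1/X.O/.XO/XXO
[XXO/..O/XXO] O move#2: (1,0):-1/XXO/O.O/XXO*, (1,1):-1/XXO/.OO/XXO
[XXO/O.O/XXO] X move#3: (1,1):+1/XXO/OXO/XXO*
[XXO/OXO/XXO] end (terminal -1, O#4); searched X.O/..O/XXO to 10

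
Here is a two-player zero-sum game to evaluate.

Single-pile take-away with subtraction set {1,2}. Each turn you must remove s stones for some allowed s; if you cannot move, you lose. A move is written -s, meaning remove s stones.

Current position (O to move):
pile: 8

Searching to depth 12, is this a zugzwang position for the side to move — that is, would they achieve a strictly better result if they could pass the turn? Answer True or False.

zugzwang(8, O) = False

ply 1, O at 8 | -1=-1→7; -2=+1→6*
ply 2, X at 6 | -1=-1→5*; -2=-1→4
ply 3, O at 5 | -1=-1→4; -2=+1→3*
ply 4, X at 3 | -1=-1→2*; -2=-1→1
ply 5, O at 2 | -1=-1→1; -2=+1→0*
ply 6: 0 is terminal -1 (X); from 8 depth 12
if O skipped the turn, X would face:
~ ply 1, X at 8 | -1=-1→7; -2=+1→6*
~ ply 2, O at 6 | -1=-1→5*; -2=-1→4
~ ply 3, X at 5 | -1=-1→4; -2=+1→3*
~ ply 4, O at 3 | -1=-1→2*; -2=-1→1
~ ply 5, X at 2 | -1=-1→1; -2=+1→0*
~ ply 6: 0 is terminal -1 (O); from 8 depth 12
compare (O): move=+1 vs pass=-1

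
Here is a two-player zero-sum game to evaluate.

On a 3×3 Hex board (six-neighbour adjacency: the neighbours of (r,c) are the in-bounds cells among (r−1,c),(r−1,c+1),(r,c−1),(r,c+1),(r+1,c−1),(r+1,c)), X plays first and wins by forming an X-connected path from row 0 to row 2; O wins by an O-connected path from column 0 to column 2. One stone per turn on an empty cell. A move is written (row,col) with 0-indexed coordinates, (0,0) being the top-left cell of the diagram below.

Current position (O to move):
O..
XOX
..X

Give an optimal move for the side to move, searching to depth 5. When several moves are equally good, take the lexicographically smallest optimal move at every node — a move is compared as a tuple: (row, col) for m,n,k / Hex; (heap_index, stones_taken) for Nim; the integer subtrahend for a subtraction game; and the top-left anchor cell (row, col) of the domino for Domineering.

[O../XOX/..X] O move#1: (0,1):-1/OO./XOX/..X, (0,2):+1/O.O/XOX/..X*, (2,0):-1/O../XOX/O.X, (2,1):-1/O../XOX/.OX
[O.O/XOX/..X] X move#2: (0,1):-1/OXO/XOX/..X*, (2,0):-1/O.O/XOX/X.X, (2,1):-1/O.O/XOX/.XX
[OXO/XOX/..X] O move#3: (2,0):+1/OXO/XOX/O.X*, (2,1):-1/OXO/XOX/.OX
[OXO/XOX/O.X] end (terminal -1, X#4); searched O../XOX/..X to 5

O's best at [O../XOX/..X]: (0,2)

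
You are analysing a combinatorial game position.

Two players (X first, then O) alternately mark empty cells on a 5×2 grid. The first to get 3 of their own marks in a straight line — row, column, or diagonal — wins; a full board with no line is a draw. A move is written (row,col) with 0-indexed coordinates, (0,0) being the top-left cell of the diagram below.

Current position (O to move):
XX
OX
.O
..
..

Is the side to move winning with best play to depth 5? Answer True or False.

ply 1, O at XX/OX/.O/../.. | (2,0)=+0→XX/OX/OO/../..*; (3,0)=+0→XX/OX/.O/O./..; (3,1)=+0→XX/OX/.O/.O/..; (4,0)=+0→XX/OX/.O/../O.; (4,1)=+0→XX/OX/.O/../.O
ply 2, X at XX/OX/OO/../.. | (3,0)=+0→XX/OX/OO/X./..*; (3,1)=-1→XX/OX/OO/.X/..; (4,0)=-1→XX/OX/OO/../X.; (4,1)=-1→XX/OX/OO/../.X
ply 3, O at XX/OX/OO/X./.. | (3,1)=+0→XX/OX/OO/XO/..*; (4,0)=+0→XX/OX/OO/X./O.; (4,1)=+0→XX/OX/OO/X./.O
ply 4, X at XX/OX/OO/XO/.. | (4,0)=-1→XX/OX/OO/XO/X.; (4,1)=+0→XX/OX/OO/XO/.X*
ply 5, O at XX/OX/OO/XO/.X | (4,0)=+0→XX/OX/OO/XO/OX*
ply 6: XX/OX/OO/XO/OX is terminal +0 (X); from XX/OX/.O/../.. depth 5

O winning at [XX/OX/.O/../..]: False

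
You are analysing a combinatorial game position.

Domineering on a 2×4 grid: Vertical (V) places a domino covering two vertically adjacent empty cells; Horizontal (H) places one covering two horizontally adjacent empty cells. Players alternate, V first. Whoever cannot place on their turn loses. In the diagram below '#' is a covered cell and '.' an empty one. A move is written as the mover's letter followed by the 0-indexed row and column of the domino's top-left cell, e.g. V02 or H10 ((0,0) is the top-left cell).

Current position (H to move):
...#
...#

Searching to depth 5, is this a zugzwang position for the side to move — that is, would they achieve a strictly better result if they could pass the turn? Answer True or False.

zugzwang(...#/...#, H) = False

ply 1, H at ...#/...# | H00=+1→##.#/...#*; H01=+1→.###/...#; H10=+1→...#/##.#; H11=+1→...#/.###
ply 2, V at ##.#/...# | V02=-1→####/..##*
ply 3, H at ####/..## | H10=+1→####/####*
ply 4: ####/#### is terminal -1 (V); from ...#/...# depth 5
if H skipped the turn, V would face:
~ ply 1, V at ...#/...# | V00=-1→#..#/#..#; V01=+1→.#.#/.#.#*; V02=-1→..##/..##
~ ply 2: .#.#/.#.# is terminal -1 (H); from ...#/...# depth 5
compare (H): move=+1 vs pass=-1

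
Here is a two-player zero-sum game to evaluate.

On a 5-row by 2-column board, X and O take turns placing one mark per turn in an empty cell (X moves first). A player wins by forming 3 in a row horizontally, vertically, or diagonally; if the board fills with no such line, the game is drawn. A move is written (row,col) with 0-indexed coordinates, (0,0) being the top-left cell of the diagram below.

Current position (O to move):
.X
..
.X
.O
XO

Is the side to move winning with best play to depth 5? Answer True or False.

O winning at [.X/../.X/.O/XO]: False

[.X/../.X/.O/XO] O move#1: (0,0):-1/OX/../.X/.O/XO, (1,0):-1/.X/O./.X/.O/XO, (1,1):+0/.X/.O/.X/.O/XO*, (2,0):-1/.X/../OX/.O/XO, (3,0):-1/.X/../.X/OO/XO
[.X/.O/.X/.O/XO] X move#2: (0,0):+0/XX/.O/.X/.O/XO*, (1,0):+0/.X/XO/.X/.O/XO, (2,0):+0/.X/.O/XX/.O/XO, (3,0):+0/.X/.O/.X/XO/XO
[XX/.O/.X/.O/XO] O move#3: (1,0):+0/XX/OO/.X/.O/XO*, (2,0):+0/XX/.O/OX/.O/XO, (3,0):+0/XX/.O/.X/OO/XO
[XX/OO/.X/.O/XO] X move#4: (2,0):+0/XX/OO/XX/.O/XO*, (3,0):+0/XX/OO/.X/XO/XO
[XX/OO/XX/.O/XO] O move#5: (3,0):+0/XX/OO/XX/OO/XO*
[XX/OO/XX/OO/XO] end (terminal +0, X#6); searched .X/../.X/.O/XO to 5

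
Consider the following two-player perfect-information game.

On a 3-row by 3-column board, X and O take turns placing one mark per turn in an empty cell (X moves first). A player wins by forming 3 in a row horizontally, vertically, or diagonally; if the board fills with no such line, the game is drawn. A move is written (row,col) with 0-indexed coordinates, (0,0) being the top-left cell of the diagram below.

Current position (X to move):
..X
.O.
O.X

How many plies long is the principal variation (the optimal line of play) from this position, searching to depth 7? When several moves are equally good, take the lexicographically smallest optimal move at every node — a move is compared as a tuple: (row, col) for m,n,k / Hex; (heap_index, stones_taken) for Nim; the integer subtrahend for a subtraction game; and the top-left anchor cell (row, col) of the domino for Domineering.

PV length from [..X/.O./O.X]: 3 plies

[..X/.O./O.X] X move#1: (0,0):+1/X.X/.O./O.X*, (0,1):+1/.XX/.O./O.X, (1,0):+0/..X/XO./O.X, (1,2):+1/..X/.OX/O.X, (2,1):+0/..X/.O./OXX
[X.X/.O./O.X] O move#2: (0,1):-1/XOX/.O./O.X*, (1,0):-1/X.X/OO./O.X, (1,2):-1/X.X/.OO/O.X, (2,1):-1/X.X/.O./OOX
[XOX/.O./O.X] X move#3: (1,0):-1/XOX/XO./O.X, (1,2):+1/XOX/.OX/O.X*, (2,1):+0/XOX/.O./OXX
[XOX/.OX/O.X] end (terminal -1, O#4); searched ..X/.O./O.X to 7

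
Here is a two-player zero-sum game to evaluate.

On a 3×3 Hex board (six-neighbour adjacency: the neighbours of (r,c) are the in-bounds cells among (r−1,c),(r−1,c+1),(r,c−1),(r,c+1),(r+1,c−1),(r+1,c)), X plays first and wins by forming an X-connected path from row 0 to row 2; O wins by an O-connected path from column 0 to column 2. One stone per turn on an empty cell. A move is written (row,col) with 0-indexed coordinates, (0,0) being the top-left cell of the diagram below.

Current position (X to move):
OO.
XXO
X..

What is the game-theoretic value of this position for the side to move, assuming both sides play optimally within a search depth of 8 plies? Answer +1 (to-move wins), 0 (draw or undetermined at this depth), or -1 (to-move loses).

[OO./XXO/X..] X move#1: (0,2):+1/OOX/XXO/X..*, (2,1):-1/OO./XXO/XX., (2,2):-1/OO./XXO/X.X
[OOX/XXO/X..] end (terminal -1, O#2); searched OO./XXO/X.. to 8

value(OO./XXO/X.., X) = +1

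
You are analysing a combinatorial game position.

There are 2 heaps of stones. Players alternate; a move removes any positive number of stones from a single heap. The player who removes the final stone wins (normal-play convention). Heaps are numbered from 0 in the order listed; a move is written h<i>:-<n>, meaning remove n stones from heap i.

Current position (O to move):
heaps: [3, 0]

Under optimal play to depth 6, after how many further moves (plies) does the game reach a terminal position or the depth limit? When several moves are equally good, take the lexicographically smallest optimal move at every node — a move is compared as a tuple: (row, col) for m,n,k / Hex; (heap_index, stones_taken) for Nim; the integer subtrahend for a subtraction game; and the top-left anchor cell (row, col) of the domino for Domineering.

PV length from [(3,0)]: 1 ply

ply 1, O at (3,0) | h0:-1=-1→(2,0); h0:-2=-1→(1,0); h0:-3=+1→(0,0)*
ply 2: (0,0) is terminal -1 (X); from (3,0) depth 6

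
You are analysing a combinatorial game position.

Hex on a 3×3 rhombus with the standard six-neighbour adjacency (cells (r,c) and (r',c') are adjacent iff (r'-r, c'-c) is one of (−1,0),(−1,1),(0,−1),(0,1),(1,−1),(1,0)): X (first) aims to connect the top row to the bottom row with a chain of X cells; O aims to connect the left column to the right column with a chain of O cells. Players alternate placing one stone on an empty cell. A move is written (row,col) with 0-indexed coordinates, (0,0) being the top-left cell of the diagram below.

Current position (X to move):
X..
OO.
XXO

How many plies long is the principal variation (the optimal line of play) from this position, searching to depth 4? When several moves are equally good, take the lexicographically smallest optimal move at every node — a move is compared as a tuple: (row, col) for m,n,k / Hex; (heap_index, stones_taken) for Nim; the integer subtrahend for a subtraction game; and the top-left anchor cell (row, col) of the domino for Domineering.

PV length from [X../OO./XXO]: 2 plies

[X../OO./XXO] X move#1: (0,1):-1/XX./OO./XXO*, (0,2):-1/X.X/OO./XXO, (1,2):-1/X../OOX/XXO
[XX./OO./XXO] O move#2: (0,2):+1/XXO/OO./XXO*, (1,2):+1/XX./OOO/XXO
[XXO/OO./XXO] end (terminal -1, X#3); searched X../OO./XXO to 4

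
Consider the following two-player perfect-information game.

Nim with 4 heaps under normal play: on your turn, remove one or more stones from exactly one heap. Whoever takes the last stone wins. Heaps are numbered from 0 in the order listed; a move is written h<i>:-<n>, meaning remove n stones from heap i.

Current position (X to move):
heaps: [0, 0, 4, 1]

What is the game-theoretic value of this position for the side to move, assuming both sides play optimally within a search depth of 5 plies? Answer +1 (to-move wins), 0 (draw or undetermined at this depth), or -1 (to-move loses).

value((0,0,4,1), X) = +1

[(0,0,4,1)] X move#1: h2:-1:-1/(0,0,3,1), h2:-2:-1/(0,0,2,1), h2:-3:+1/(0,0,1,1)*, h2:-4:-1/(0,0,0,1), h3:-1:-1/(0,0,4,0)
[(0,0,1,1)] O move#2: h2:-1:-1/(0,0,0,1)*, h3:-1:-1/(0,0,1,0)
[(0,0,0,1)] X move#3: h3:-1:+1/(0,0,0,0)*
[(0,0,0,0)] end (terminal -1, O#4); searched (0,0,4,1) to 5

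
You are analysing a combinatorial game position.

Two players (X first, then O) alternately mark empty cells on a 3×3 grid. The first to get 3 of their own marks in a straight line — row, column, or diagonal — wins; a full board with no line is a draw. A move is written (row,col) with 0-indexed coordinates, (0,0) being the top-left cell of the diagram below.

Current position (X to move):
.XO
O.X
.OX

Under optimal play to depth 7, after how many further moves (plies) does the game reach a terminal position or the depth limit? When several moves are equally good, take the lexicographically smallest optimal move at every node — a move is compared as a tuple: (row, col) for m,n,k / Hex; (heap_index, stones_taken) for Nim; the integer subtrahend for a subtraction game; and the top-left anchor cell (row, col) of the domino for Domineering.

p1 X@[.XO/O.X/.OX]: (0,0)[XXO/O.X/.OX]+0* (1,1)[.XO/OXX/.OX]+0 (2,0)[.XO/O.X/XOX]+0
p2 O@[XXO/O.X/.OX]: (1,1)[XXO/OOX/.OX]+0* (2,0)[XXO/O.X/OOX]-1
p3 X@[XXO/OOX/.OX]: (2,0)[XXO/OOX/XOX]+0*
p4 O@[XXO/OOX/XOX] terminal +0; root [.XO/O.X/.OX] d7

PV length from [.XO/O.X/.OX]: 3 plies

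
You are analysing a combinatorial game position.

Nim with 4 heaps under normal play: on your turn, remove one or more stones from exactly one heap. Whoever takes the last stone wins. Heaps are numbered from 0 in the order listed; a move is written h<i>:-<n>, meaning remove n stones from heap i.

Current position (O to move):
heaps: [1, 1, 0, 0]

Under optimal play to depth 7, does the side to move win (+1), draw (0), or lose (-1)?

value((1,1,0,0), O) = -1

p1 O@[(1,1,0,0)]: h0:-1[(0,1,0,0)]-1* h1:-1[(1,0,0,0)]-1
p2 X@[(0,1,0,0)]: h1:-1[(0,0,0,0)]+1*
p3 O@[(0,0,0,0)] terminal -1; root [(1,1,0,0)] d7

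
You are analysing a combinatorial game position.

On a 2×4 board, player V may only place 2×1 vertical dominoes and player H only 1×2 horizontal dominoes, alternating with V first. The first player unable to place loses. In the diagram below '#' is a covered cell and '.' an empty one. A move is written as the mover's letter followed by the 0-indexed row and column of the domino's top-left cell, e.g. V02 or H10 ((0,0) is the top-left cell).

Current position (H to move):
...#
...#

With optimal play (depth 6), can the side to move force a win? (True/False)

H winning at [...#/...#]: True

p1 H@[...#/...#]: H00[##.#/...#]+1* H01[.###/...#]+1 H10[...#/##.#]+1 H11[...#/.###]+1
p2 V@[##.#/...#]: V02[####/..##]-1*
p3 H@[####/..##]: H10[####/####]+1*
p4 V@[####/####] terminal -1; root [...#/...#] d6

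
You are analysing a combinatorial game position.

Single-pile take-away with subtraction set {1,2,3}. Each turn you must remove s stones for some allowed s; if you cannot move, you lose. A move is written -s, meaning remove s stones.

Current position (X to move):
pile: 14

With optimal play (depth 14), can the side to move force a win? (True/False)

ply 1, X at 14 | -1=-1→13; -2=+1→12*; -3=-1→11
ply 2, O at 12 | -1=-1→11*; -2=-1→10; -3=-1→9
ply 3, X at 11 | -1=-1→10; -2=-1→9; -3=+1→8*
ply 4, O at 8 | -1=-1→7*; -2=-1→6; -3=-1→5
ply 5, X at 7 | -1=-1→6; -2=-1→5; -3=+1→4*
ply 6, O at 4 | -1=-1→3*; -2=-1→2; -3=-1→1
ply 7, X at 3 | -1=-1→2; -2=-1→1; -3=+1→0*
ply 8: 0 is terminal -1 (O); from 14 depth 14

X winning at [14]: True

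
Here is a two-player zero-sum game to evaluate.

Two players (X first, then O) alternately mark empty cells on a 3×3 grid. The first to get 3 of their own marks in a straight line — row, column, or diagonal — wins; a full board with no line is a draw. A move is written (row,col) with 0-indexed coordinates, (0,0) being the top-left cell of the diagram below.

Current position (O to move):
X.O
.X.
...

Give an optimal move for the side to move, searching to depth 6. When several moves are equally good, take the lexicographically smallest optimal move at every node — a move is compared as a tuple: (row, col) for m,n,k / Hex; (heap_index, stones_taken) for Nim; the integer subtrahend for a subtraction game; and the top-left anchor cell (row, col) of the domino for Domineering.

p1 O@[X.O/.X./...]: (0,1)[XOO/.X./...]-1 (1,0)[X.O/OX./...]-1 (1,2)[X.O/.XO/...]-1 (2,0)[X.O/.X./O..]-1 (2,1)[X.O/.X./.O.]-1 (2,2)[X.O/.X./..O]+0*
p2 X@[X.O/.X./..O]: (0,1)[XXO/.X./..O]-1 (1,0)[X.O/XX./..O]-1 (1,2)[X.O/.XX/..O]+0* (2,0)[X.O/.X./X.O]-1 (2,1)[X.O/.X./.XO]-1
p3 O@[X.O/.XX/..O]: (0,1)[XOO/.XX/..O]-1 (1,0)[X.O/OXX/..O]+0* (2,0)[X.O/.XX/O.O]-1 (2,1)[X.O/.XX/.OO]-1
p4 X@[X.O/OXX/..O]: (0,1)[XXO/OXX/..O]+0* (2,0)[X.O/OXX/X.O]+0 (2,1)[X.O/OXX/.XO]+0
p5 O@[XXO/OXX/..O]: (2,0)[XXO/OXX/O.O]-1 (2,1)[XXO/OXX/.OO]+0*
p6 X@[XXO/OXX/.OO]: (2,0)[XXO/OXX/XOO]+0*
p7 O@[XXO/OXX/XOO] terminal +0; root [X.O/.X./...] d6

O's best at [X.O/.X./...]: (2,2)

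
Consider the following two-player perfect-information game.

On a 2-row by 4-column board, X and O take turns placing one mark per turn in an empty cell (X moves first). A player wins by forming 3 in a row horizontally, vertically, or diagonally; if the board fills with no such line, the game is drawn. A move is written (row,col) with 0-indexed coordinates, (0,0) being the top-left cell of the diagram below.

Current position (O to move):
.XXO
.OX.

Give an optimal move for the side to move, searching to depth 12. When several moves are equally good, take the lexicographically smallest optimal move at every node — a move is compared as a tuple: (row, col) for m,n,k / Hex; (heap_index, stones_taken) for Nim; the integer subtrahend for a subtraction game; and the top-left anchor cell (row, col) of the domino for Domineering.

O's best at [.XXO/.OX.]: (0,0)

p1 O@[.XXO/.OX.]: (0,0)[OXXO/.OX.]+0* (1,0)[.XXO/OOX.]-1 (1,3)[.XXO/.OXO]-1
p2 X@[OXXO/.OX.]: (1,0)[OXXO/XOX.]+0* (1,3)[OXXO/.OXX]+0
p3 O@[OXXO/XOX.]: (1,3)[OXXO/XOXO]+0*
p4 X@[OXXO/XOXO] terminal +0; root [.XXO/.OX.] d12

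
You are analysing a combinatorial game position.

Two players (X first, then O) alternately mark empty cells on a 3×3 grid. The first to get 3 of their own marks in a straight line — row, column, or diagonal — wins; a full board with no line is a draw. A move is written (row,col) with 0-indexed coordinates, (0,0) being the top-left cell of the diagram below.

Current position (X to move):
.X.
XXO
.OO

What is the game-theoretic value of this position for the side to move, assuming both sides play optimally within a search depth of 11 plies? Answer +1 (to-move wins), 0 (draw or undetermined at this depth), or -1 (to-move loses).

value(.X./XXO/.OO, X) = -1

[.X./XXO/.OO] X move#1: (0,0):-1/XX./XXO/.OO*, (0,2):-1/.XX/XXO/.OO, (2,0):-1/.X./XXO/XOO
[XX./XXO/.OO] O move#2: (0,2):+1/XXO/XXO/.OO*, (2,0):+1/XX./XXO/OOO
[XXO/XXO/.OO] end (terminal -1, X#3); searched .X./XXO/.OO to 11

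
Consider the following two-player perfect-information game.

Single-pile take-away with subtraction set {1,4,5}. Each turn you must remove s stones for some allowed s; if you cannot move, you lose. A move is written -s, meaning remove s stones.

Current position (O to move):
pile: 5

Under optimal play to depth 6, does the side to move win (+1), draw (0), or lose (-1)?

p1 O@[5]: -1[4]-1 -4[1]-1 -5[0]+1*
p2 X@[0] terminal -1; root [5] d6

value(5, O) = +1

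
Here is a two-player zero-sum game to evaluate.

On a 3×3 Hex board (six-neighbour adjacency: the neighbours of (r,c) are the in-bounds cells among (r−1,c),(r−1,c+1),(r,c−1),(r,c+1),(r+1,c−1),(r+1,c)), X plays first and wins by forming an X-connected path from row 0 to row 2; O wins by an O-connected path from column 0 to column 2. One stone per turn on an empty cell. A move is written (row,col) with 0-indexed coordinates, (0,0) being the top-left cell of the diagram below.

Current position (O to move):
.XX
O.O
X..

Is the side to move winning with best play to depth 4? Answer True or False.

O winning at [.XX/O.O/X..]: True

[.XX/O.O/X..] O move#1: (0,0):-1/OXX/O.O/X.., (1,1):+1/.XX/OOO/X..*, (2,1):-1/.XX/O.O/XO., (2,2):-1/.XX/O.O/X.O
[.XX/OOO/X..] end (terminal -1, X#2); searched .XX/O.O/X.. to 4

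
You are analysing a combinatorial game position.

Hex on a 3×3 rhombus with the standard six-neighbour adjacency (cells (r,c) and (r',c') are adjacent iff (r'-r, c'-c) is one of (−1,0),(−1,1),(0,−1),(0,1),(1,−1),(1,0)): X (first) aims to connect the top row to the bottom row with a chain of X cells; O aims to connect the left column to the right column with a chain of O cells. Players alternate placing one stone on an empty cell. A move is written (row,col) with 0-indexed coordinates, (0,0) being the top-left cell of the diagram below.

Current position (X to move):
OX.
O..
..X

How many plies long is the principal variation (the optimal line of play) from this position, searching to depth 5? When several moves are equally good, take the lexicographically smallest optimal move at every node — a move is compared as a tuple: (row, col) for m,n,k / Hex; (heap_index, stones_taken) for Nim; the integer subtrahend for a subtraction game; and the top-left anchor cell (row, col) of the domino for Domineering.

PV length from [OX./O../..X]: 3 plies

p1 X@[OX./O../..X]: (0,2)[OXX/O../..X]+1* (1,1)[OX./OX./..X]+1 (1,2)[OX./O.X/..X]+1 (2,0)[OX./O../X.X]-1 (2,1)[OX./O../.XX]-1
p2 O@[OXX/O../..X]: (1,1)[OXX/OO./..X]-1* (1,2)[OXX/O.O/..X]-1 (2,0)[OXX/O../O.X]-1 (2,1)[OXX/O../.OX]-1
p3 X@[OXX/OO./..X]: (1,2)[OXX/OOX/..X]+1* (2,0)[OXX/OO./X.X]-1 (2,1)[OXX/OO./.XX]-1
p4 O@[OXX/OOX/..X] terminal -1; root [OX./O../..X] d5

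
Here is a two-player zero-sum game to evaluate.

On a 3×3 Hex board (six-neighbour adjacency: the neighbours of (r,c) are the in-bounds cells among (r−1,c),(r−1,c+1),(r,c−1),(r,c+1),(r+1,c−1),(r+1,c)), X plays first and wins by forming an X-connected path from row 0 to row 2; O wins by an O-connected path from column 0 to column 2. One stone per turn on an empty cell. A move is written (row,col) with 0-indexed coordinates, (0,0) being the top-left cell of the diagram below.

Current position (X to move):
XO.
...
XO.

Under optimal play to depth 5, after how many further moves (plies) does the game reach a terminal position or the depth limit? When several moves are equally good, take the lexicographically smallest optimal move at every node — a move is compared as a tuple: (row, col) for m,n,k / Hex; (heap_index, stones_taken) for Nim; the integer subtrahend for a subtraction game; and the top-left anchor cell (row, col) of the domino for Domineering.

PV length from [XO./.../XO.]: 3 plies

ply 1, X at XO./.../XO. | (0,2)=+1→XOX/.../XO.*; (1,0)=+1→XO./X../XO.; (1,1)=+1→XO./.X./XO.; (1,2)=+1→XO./..X/XO.; (2,2)=+1→XO./.../XOX
ply 2, O at XOX/.../XO. | (1,0)=-1→XOX/O../XO.*; (1,1)=-1→XOX/.O./XO.; (1,2)=-1→XOX/..O/XO.; (2,2)=-1→XOX/.../XOO
ply 3, X at XOX/O../XO. | (1,1)=+1→XOX/OX./XO.*; (1,2)=+1→XOX/O.X/XO.; (2,2)=+1→XOX/O../XOX
ply 4: XOX/OX./XO. is terminal -1 (O); from XO./.../XO. depth 5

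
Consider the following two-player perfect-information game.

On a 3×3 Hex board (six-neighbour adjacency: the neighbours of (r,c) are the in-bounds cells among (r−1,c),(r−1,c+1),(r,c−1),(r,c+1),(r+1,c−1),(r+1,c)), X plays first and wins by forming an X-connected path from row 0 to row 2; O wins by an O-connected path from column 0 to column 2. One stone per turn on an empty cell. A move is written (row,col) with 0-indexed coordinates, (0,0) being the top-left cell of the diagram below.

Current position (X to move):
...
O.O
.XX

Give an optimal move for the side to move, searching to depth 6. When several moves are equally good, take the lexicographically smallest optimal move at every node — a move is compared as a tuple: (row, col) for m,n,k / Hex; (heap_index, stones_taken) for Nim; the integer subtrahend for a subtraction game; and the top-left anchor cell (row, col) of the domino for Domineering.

X's best at [.../O.O/.XX]: (1,1)

ply 1, X at .../O.O/.XX | (0,0)=-1→X../O.O/.XX; (0,1)=-1→.X./O.O/.XX; (0,2)=-1→..X/O.O/.XX; (1,1)=+1→.../OXO/.XX*; (2,0)=-1→.../O.O/XXX
ply 2, O at .../OXO/.XX | (0,0)=-1→O../OXO/.XX*; (0,1)=-1→.O./OXO/.XX; (0,2)=-1→..O/OXO/.XX; (2,0)=-1→.../OXO/OXX
ply 3, X at O../OXO/.XX | (0,1)=+1→OX./OXO/.XX*; (0,2)=+1→O.X/OXO/.XX; (2,0)=+1→O../OXO/XXX
ply 4: OX./OXO/.XX is terminal -1 (O); from .../O.O/.XX depth 6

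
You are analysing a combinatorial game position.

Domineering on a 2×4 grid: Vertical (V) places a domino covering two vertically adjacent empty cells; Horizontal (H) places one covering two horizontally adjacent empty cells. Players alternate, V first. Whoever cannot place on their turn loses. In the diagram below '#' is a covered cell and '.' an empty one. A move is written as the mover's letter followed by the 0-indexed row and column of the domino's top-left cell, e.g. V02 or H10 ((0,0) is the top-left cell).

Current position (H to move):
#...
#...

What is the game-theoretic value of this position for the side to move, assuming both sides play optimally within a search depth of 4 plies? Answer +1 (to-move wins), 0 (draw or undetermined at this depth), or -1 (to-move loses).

ply 1, H at #.../#... | H01=+1→###./#...*; H02=+1→#.##/#...; H11=+1→#.../###.; H12=+1→#.../#.##
ply 2, V at ###./#... | V03=-1→####/#..#*
ply 3, H at ####/#..# | H11=+1→####/####*
ply 4: ####/#### is terminal -1 (V); from #.../#... depth 4

value(#.../#..., H) = +1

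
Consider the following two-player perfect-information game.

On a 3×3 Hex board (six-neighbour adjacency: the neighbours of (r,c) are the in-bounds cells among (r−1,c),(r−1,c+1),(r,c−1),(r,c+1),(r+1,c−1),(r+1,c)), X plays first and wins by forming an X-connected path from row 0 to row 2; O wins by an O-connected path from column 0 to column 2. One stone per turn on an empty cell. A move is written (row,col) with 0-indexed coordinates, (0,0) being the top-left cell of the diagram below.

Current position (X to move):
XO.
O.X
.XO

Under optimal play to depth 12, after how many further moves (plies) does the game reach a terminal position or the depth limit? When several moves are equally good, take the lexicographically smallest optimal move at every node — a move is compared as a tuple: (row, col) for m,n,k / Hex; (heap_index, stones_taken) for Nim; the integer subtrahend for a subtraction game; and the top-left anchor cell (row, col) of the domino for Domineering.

PV length from [XO./O.X/.XO]: 1 ply

[XO./O.X/.XO] X move#1: (0,2):+1/XOX/O.X/.XO*, (1,1):-1/XO./OXX/.XO, (2,0):-1/XO./O.X/XXO
[XOX/O.X/.XO] end (terminal -1, O#2); searched XO./O.X/.XO to 12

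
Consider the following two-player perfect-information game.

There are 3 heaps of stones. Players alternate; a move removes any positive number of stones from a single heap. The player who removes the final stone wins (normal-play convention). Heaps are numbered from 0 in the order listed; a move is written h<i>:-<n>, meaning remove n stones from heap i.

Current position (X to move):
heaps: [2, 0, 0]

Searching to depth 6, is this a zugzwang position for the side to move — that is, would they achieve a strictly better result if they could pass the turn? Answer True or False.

ply 1, X at (2,0,0) | h0:-1=-1→(1,0,0); h0:-2=+1→(0,0,0)*
ply 2: (0,0,0) is terminal -1 (O); from (2,0,0) depth 6
suppose X passes — search the same position with O to move:
pass> ply 1, O at (2,0,0) | h0:-1=-1→(1,0,0); h0:-2=+1→(0,0,0)*
pass> ply 2: (0,0,0) is terminal -1 (X); from (2,0,0) depth 6
for X: play +1, pass -1

zugzwang((2,0,0), X) = False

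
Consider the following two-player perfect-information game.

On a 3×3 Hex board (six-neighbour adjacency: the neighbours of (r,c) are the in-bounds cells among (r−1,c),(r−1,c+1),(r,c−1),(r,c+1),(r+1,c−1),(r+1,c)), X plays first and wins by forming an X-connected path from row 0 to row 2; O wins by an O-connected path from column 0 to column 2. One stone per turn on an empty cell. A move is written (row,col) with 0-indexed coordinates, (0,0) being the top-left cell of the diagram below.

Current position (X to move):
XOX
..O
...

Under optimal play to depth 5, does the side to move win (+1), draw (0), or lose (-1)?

value(XOX/..O/..., X) = +1

[XOX/..O/...] X move#1: (1,0):-1/XOX/X.O/..., (1,1):+1/XOX/.XO/...*, (2,0):+1/XOX/..O/X.., (2,1):-1/XOX/..O/.X., (2,2):-1/XOX/..O/..X
[XOX/.XO/...] O move#2: (1,0):-1/XOX/OXO/...*, (2,0):-1/XOX/.XO/O.., (2,1):-1/XOX/.XO/.O., (2,2):-1/XOX/.XO/..O
[XOX/OXO/...] X move#3: (2,0):+1/XOX/OXO/X..*, (2,1):+1/XOX/OXO/.X., (2,2):+1/XOX/OXO/..X
[XOX/OXO/X..] end (terminal -1, O#4); searched XOX/..O/... to 5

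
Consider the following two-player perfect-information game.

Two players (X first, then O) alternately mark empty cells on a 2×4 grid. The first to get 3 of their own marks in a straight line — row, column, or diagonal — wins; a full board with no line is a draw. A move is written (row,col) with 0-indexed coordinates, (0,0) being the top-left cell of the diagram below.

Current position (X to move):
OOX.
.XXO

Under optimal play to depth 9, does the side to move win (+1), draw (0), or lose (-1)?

[OOX./.XXO] X move#1: (0,3):+0/OOXX/.XXO, (1,0):+1/OOX./XXXO*
[OOX./XXXO] end (terminal -1, O#2); searched OOX./.XXO to 9

value(OOX./.XXO, X) = +1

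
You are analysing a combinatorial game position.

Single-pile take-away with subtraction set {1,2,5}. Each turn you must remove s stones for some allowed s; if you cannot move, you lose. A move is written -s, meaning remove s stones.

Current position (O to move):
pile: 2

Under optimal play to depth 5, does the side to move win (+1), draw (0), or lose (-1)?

value(2, O) = +1

[2] O move#1: -1:-1/1, -2:+1/0*
[0] end (terminal -1, X#2); searched 2 to 5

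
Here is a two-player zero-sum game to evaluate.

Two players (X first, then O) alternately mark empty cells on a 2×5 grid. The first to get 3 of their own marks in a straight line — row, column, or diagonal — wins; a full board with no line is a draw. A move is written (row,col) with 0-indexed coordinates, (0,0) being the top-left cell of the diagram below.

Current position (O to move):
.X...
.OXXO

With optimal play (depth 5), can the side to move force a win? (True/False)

[.X.../.OXXO] O move#1: (0,0):+0/OX.../.OXXO*, (0,2):+0/.XO../.OXXO, (0,3):+0/.X.O./.OXXO, (0,4):-1/.X..O/.OXXO, (1,0):-1/.X.../OOXXO
[OX.../.OXXO] X move#2: (0,2):+0/OXX../.OXXO*, (0,3):+0/OX.X./.OXXO, (0,4):+0/OX..X/.OXXO, (1,0):+0/OX.../XOXXO
[OXX../.OXXO] O move#3: (0,3):+0/OXXO./.OXXO*, (0,4):-1/OXX.O/.OXXO, (1,0):-1/OXX../OOXXO
[OXXO./.OXXO] X move#4: (0,4):+0/OXXOX/.OXXO*, (1,0):+0/OXXO./XOXXO
[OXXOX/.OXXO] O move#5: (1,0):+0/OXXOX/OOXXO*
[OXXOX/OOXXO] end (terminal +0, X#6); searched .X.../.OXXO to 5

O winning at [.X.../.OXXO]: False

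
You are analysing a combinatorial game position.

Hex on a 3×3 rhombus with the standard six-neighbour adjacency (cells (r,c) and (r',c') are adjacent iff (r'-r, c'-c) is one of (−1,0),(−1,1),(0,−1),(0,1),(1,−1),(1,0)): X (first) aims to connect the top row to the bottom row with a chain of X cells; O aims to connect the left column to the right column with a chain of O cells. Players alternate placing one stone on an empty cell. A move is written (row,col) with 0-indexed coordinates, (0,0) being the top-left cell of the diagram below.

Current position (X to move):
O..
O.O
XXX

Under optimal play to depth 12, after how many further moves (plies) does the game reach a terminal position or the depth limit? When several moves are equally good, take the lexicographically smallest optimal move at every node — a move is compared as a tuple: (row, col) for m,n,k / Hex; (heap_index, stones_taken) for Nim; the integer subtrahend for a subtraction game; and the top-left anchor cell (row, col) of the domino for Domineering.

PV length from [O../O.O/XXX]: 3 plies

ply 1, X at O../O.O/XXX | (0,1)=-1→OX./O.O/XXX; (0,2)=-1→O.X/O.O/XXX; (1,1)=+1→O../OXO/XXX*
ply 2, O at O../OXO/XXX | (0,1)=-1→OO./OXO/XXX*; (0,2)=-1→O.O/OXO/XXX
ply 3, X at OO./OXO/XXX | (0,2)=+1→OOX/OXO/XXX*
ply 4: OOX/OXO/XXX is terminal -1 (O); from O../O.O/XXX depth 12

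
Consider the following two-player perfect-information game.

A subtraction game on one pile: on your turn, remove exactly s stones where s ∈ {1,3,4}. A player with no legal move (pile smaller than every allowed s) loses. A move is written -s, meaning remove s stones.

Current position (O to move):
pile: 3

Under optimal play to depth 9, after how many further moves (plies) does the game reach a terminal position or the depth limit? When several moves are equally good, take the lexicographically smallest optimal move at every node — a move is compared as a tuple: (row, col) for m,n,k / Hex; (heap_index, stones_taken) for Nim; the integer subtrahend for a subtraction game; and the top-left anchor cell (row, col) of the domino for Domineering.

ply 1, O at 3 | -1=+1→2*; -3=+1→0
ply 2, X at 2 | -1=-1→1*
ply 3, O at 1 | -1=+1→0*
ply 4: 0 is terminal -1 (X); from 3 depth 9

PV length from [3]: 3 plies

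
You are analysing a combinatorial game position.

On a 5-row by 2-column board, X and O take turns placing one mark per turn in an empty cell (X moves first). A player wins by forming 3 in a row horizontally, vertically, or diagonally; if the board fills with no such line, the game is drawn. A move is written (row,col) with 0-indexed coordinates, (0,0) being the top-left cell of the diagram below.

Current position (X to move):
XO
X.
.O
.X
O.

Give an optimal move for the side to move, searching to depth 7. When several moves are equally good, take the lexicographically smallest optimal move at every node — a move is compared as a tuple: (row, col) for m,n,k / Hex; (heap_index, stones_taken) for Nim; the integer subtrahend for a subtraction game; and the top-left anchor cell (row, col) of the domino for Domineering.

[XO/X./.O/.X/O.] X move#1: (1,1):+0/XO/XX/.O/.X/O., (2,0):+1/XO/X./XO/.X/O.*, (3,0):-1/XO/X./.O/XX/O., (4,1):-1/XO/X./.O/.X/OX
[XO/X./XO/.X/O.] end (terminal -1, O#2); searched XO/X./.O/.X/O. to 7

X's best at [XO/X./.O/.X/O.]: (2,0)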